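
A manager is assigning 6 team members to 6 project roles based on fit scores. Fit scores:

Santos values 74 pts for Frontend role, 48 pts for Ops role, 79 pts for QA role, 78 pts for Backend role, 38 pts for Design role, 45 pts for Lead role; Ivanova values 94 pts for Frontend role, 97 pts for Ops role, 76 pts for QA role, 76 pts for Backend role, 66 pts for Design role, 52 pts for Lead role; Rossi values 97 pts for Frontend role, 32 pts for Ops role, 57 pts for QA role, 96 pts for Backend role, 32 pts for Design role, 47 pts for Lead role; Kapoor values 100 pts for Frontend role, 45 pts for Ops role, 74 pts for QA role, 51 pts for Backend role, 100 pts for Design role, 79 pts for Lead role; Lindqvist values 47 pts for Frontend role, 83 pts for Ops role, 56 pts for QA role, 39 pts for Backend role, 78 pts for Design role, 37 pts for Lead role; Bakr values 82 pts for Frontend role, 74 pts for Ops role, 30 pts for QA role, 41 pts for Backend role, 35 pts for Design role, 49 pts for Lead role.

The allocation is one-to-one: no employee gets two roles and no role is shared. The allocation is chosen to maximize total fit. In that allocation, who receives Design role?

Lindqvist receives Design role.

Optimal: Santos→QA role (79 pts), Ivanova→Ops role (97 pts), Rossi→Backend role (96 pts), Kapoor→Lead role (79 pts), Lindqvist→Design role (78 pts), Bakr→Frontend role (82 pts) — total 79+97+96+79+78+82 = 511 pts.
Max-entry greedy (repeatedly take the single best remaining cell) gives 499 pts, worse by 12.
Swapping Kapoor↔Lindqvist (Kapoor→Design role 100 pts, Lindqvist→Lead role 37 pts) loses 20.
Checked against all permutations: 511 pts is optimal.
Lindqvist's own top role is Ops role (83 pts), but forcing Lindqvist→Ops role and reassigning the rest optimally gives only 501 pts — worse by 10.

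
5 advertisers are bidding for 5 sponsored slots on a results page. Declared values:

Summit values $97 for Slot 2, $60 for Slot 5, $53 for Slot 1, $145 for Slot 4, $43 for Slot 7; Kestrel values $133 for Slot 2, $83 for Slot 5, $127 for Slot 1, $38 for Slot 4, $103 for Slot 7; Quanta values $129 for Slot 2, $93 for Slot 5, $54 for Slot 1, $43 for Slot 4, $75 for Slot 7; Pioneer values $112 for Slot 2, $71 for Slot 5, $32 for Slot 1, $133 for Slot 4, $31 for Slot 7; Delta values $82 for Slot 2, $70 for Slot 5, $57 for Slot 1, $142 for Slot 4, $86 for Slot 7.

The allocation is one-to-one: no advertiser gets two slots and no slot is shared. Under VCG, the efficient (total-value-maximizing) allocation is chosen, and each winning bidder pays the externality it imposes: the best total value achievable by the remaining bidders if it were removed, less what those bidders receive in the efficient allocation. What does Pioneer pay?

Efficient allocation: Summit→Slot 4 ($145), Kestrel→Slot 1 ($127), Quanta→Slot 5 ($93), Pioneer→Slot 2 ($112), Delta→Slot 7 ($86); total welfare W = $563.
Pioneer receives Slot 2 at value $112, so the others get W − 112 = $451.
Without Pioneer: best allocation of the remaining 4 bidders over all 5 slots is Summit→Slot 4 ($145), Kestrel→Slot 1 ($127), Quanta→Slot 2 ($129), Delta→Slot 7 ($86), total $487.
VCG payment = (others' best without Pioneer) − (others' welfare with Pioneer) = 487 − 451 = $36.

Pioneer pays $36.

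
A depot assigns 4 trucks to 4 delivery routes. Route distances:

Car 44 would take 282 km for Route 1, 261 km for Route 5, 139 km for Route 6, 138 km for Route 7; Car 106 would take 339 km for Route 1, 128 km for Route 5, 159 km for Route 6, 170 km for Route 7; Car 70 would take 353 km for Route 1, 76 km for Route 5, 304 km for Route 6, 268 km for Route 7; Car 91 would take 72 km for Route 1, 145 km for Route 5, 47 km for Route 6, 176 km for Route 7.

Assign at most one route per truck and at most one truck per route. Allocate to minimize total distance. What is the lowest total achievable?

Minimum total: 445 km

Optimal: Car 44→Route 7 (138 km), Car 106→Route 6 (159 km), Car 70→Route 5 (76 km), Car 91→Route 1 (72 km) — total 138+159+76+72 = 445 km.
Next-best assignment: Car 44→Route 6, Car 106→Route 7, Car 70→Route 5, Car 91→Route 1 = 457 km.
Swapping Car 44↔Car 91 (Car 44→Route 1 282 km, Car 91→Route 7 176 km) adds 248.
Checked against all permutations: 445 km is optimal.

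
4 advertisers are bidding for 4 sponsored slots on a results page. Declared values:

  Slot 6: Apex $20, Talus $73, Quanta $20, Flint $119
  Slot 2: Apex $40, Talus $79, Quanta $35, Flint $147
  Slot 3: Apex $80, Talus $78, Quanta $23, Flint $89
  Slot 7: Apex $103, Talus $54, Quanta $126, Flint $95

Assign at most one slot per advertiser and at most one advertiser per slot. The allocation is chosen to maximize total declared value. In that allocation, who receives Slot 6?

Talus receives Slot 6.

This is a one-to-one assignment (maximum-weight bipartite matching).
Optimal: Apex→Slot 3 ($80), Talus→Slot 6 ($73), Quanta→Slot 7 ($126), Flint→Slot 2 ($147) — total 80+73+126+147 = $426.
Row-greedy (each advertiser in turn takes its best remaining slot) gives $324, worse by 102.
Next-best assignment: Apex→Slot 3, Talus→Slot 2, Quanta→Slot 7, Flint→Slot 6 = $404.
Every other assignment is strictly worse.
Talus's own top slot is Slot 2 ($79), but forcing Talus→Slot 2 and reassigning the rest optimally gives only $404 — worse by 22.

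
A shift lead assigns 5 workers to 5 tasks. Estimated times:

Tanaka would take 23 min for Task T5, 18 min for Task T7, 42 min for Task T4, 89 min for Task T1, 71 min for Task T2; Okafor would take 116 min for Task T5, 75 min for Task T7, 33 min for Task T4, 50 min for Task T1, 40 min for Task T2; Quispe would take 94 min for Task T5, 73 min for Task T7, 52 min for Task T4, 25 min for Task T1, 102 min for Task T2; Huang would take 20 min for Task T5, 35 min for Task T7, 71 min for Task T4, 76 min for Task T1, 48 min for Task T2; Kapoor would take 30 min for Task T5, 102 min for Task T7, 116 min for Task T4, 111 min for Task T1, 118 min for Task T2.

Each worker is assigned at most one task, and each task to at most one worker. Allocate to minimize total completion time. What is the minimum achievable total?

Optimal: Tanaka→Task T7 (18 min), Okafor→Task T4 (33 min), Quispe→Task T1 (25 min), Huang→Task T2 (48 min), Kapoor→Task T5 (30 min) — total 18+33+25+48+30 = 154 min.
Min-entry greedy (repeatedly take the single cheapest remaining cell) gives 214 min, worse by 60.
Next-best assignment: Tanaka→Task T4, Okafor→Task T2, Quispe→Task T1, Huang→Task T7, Kapoor→Task T5 = 172 min.
Every other assignment is strictly worse.

Minimum total: 154 min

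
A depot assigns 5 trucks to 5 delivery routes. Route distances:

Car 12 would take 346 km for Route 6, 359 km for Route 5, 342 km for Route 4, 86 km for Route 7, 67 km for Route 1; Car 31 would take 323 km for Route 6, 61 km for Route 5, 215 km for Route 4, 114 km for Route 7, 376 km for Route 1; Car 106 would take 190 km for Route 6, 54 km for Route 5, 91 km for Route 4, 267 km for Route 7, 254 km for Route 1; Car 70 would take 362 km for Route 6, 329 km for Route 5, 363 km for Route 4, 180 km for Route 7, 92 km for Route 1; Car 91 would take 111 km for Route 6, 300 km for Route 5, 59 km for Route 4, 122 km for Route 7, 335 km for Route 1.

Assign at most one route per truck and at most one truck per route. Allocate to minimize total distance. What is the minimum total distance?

Optimal: Car 12→Route 7 (86 km), Car 31→Route 5 (61 km), Car 106→Route 4 (91 km), Car 70→Route 1 (92 km), Car 91→Route 6 (111 km) — total 86+61+91+92+111 = 441 km.
Column-greedy (each route in turn goes to its cheapest remaining truck) gives 558 km, worse by 117.
Next-best assignment: Car 12→Route 7, Car 31→Route 5, Car 106→Route 6, Car 70→Route 1, Car 91→Route 4 = 488 km.

Minimum total: 441 km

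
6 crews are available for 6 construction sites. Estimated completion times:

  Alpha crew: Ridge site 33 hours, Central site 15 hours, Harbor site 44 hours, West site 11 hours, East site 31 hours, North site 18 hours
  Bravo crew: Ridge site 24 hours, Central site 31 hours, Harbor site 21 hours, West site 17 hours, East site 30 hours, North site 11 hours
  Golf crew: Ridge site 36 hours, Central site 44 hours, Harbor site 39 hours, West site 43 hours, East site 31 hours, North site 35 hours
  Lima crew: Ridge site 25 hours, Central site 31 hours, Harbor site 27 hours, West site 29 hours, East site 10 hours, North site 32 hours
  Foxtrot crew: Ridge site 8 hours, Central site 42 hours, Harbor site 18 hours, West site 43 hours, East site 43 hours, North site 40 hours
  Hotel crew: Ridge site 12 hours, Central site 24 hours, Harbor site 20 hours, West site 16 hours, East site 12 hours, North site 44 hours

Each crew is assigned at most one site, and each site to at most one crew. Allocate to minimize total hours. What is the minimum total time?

Optimal: Alpha crew→Central site (15 hours), Bravo crew→North site (11 hours), Golf crew→Harbor site (39 hours), Lima crew→East site (10 hours), Foxtrot crew→Ridge site (8 hours), Hotel crew→West site (16 hours) — total 15+11+39+10+8+16 = 99 hours.
Column-greedy (each site in turn goes to its cheapest remaining crew) gives 105 hours, worse by 6.
Next-best assignment: Alpha crew→West site, Bravo crew→North site, Golf crew→Harbor site, Lima crew→East site, Foxtrot crew→Ridge site, Hotel crew→Central site = 103 hours.
Swapping Hotel crew↔Golf crew (Hotel crew→Harbor site 20 hours, Golf crew→West site 43 hours) adds 8.

Min total: 99 hours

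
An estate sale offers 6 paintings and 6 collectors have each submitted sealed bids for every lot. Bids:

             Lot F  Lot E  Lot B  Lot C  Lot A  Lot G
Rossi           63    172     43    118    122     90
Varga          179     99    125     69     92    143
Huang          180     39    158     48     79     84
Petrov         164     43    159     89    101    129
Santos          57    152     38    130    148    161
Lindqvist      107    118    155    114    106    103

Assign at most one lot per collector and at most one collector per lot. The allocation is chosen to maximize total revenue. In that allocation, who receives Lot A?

Santos receives Lot A.

Optimal: Rossi→Lot E ($172), Varga→Lot G ($143), Huang→Lot F ($180), Petrov→Lot B ($159), Santos→Lot A ($148), Lindqvist→Lot C ($114) — total 172+143+180+159+148+114 = $916.
Row-greedy (each collector in turn takes its best remaining lot) gives $900, worse by 16.
Swapping Lindqvist↔Huang (Lindqvist→Lot F $107, Huang→Lot C $48) loses 139.
Santos's own top lot is Lot G ($161), but forcing Santos→Lot G and reassigning the rest optimally gives only $885 — worse by 31.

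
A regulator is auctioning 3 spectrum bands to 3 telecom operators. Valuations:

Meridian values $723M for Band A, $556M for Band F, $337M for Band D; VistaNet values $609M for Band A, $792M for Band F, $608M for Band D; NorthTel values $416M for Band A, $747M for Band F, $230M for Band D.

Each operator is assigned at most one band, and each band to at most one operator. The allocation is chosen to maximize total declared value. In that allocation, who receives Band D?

VistaNet receives Band D.

This is the linear assignment problem.
Optimal: Meridian→Band A ($723M), VistaNet→Band D ($608M), NorthTel→Band F ($747M) — total 723+608+747 = $2078M.
Max-entry greedy (repeatedly take the single best remaining cell) gives $1745M, worse by 333.
Next-best assignment: Meridian→Band A, VistaNet→Band F, NorthTel→Band D = $1745M.
VistaNet's own top band is Band F ($792M), but forcing VistaNet→Band F and reassigning the rest optimally gives only $1745M — worse by 333.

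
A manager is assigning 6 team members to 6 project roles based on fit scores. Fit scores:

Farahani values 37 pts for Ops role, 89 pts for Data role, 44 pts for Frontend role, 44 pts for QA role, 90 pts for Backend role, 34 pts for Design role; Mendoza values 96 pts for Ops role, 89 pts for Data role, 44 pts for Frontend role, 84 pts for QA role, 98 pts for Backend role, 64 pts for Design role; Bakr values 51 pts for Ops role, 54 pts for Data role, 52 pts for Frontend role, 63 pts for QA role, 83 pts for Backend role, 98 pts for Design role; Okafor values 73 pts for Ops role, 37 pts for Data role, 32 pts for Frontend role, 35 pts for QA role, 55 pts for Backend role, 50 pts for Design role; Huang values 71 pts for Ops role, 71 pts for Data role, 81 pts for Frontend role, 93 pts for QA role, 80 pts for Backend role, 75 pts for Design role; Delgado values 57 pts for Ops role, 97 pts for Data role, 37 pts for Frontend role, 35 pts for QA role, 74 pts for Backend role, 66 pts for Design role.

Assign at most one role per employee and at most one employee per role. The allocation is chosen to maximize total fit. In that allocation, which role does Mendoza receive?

Optimal: Farahani→Backend role (90 pts), Mendoza→QA role (84 pts), Bakr→Design role (98 pts), Okafor→Ops role (73 pts), Huang→Frontend role (81 pts), Delgado→Data role (97 pts) — total 90+84+98+73+81+97 = 523 pts.
Row-greedy (each employee in turn takes its best remaining role) gives 451 pts, worse by 72.
Next-best assignment: Farahani→Backend role, Mendoza→Ops role, Bakr→Design role, Okafor→Frontend role, Huang→QA role, Delgado→Data role = 506 pts.
Mendoza's own top role is Backend role (98 pts), but forcing Mendoza→Backend role and reassigning the rest optimally gives only 503 pts — worse by 20.

Mendoza receives QA role.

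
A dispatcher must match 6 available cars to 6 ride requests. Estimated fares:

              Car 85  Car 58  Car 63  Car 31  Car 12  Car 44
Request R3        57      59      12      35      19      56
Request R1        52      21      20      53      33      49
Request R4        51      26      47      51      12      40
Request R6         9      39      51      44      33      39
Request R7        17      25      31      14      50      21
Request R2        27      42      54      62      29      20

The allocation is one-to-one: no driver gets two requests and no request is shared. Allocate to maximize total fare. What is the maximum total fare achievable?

Optimal: Car 85→Request R4 ($51), Car 58→Request R3 ($59), Car 63→Request R6 ($51), Car 31→Request R2 ($62), Car 12→Request R7 ($50), Car 44→Request R1 ($49) — total 51+59+51+62+50+49 = $322.
Column-greedy (each request in turn goes to its best remaining driver) gives $284, worse by 38.
Swapping Car 31↔Car 44 (Car 31→Request R1 $53, Car 44→Request R2 $20) loses 38.

Max total: $322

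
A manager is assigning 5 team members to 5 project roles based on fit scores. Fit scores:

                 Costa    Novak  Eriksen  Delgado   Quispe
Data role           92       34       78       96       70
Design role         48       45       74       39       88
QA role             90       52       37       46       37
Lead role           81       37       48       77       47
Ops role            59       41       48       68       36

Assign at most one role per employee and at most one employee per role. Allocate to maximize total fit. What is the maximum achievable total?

This is a one-to-one assignment (maximum-weight bipartite matching).
Optimal: Costa→QA role (90 pts), Novak→Ops role (41 pts), Eriksen→Data role (78 pts), Delgado→Lead role (77 pts), Quispe→Design role (88 pts) — total 90+41+78+77+88 = 374 pts.
Row-greedy (each employee in turn takes its best remaining role) gives 331 pts, worse by 43.
No other one-to-one assignment exceeds 374 pts.

Max total: 374 pts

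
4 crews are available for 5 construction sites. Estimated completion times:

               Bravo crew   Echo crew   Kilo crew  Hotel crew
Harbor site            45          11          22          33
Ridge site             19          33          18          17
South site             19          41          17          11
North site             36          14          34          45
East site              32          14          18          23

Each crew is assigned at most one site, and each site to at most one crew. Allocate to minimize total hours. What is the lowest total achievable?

This is a one-to-one assignment (minimum-cost bipartite matching).
Optimal: Bravo crew→Ridge site (19 hours), Echo crew→Harbor site (11 hours), Kilo crew→East site (18 hours), Hotel crew→South site (11 hours) — total 19+11+18+11 = 59 hours.
Min-entry greedy (repeatedly take the single cheapest remaining cell) gives 72 hours, worse by 13.
Next-best assignment: Bravo crew→Ridge site, Echo crew→North site, Kilo crew→East site, Hotel crew→South site = 62 hours.
Checked against all permutations: 59 hours is optimal.

Minimum total: 59 hours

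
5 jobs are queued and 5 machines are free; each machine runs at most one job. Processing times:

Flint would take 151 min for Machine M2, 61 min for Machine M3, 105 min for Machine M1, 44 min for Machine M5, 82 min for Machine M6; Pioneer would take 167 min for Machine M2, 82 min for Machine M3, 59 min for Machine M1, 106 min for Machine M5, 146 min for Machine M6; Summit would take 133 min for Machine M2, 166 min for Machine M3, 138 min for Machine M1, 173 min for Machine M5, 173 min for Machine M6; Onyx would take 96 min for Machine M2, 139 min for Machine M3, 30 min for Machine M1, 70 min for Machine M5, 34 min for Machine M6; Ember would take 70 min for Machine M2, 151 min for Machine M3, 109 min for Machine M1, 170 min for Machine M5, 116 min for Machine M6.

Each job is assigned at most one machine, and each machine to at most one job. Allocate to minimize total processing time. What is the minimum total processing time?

Min total: 368 min

Optimal: Flint→Machine M5 (44 min), Pioneer→Machine M3 (82 min), Summit→Machine M1 (138 min), Onyx→Machine M6 (34 min), Ember→Machine M2 (70 min) — total 44+82+138+34+70 = 368 min.
Column-greedy (each machine in turn goes to its cheapest remaining job) gives 440 min, worse by 72.
No other one-to-one assignment undercuts 368 min.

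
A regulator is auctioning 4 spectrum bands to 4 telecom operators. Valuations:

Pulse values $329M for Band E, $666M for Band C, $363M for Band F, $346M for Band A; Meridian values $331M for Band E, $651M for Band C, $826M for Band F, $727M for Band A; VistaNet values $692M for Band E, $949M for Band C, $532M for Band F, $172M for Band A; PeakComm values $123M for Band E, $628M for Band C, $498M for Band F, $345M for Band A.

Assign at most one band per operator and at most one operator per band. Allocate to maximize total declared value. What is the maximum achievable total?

Optimal: Pulse→Band C ($666M), Meridian→Band A ($727M), VistaNet→Band E ($692M), PeakComm→Band F ($498M) — total 666+727+692+498 = $2583M.
Checked against all permutations: $2583M is optimal.

Max total: $2583M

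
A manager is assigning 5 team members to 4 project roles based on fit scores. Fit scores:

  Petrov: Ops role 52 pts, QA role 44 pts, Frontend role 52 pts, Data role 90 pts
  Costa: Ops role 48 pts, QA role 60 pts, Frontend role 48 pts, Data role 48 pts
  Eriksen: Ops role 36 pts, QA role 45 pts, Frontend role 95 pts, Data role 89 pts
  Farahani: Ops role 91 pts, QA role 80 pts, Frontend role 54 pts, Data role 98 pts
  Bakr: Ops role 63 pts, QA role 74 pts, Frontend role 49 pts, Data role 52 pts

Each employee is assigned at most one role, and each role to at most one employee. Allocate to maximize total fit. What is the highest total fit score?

This is a one-to-one assignment (maximum-weight bipartite matching).
Optimal: Farahani→Ops role (91 pts), Bakr→QA role (74 pts), Eriksen→Frontend role (95 pts), Petrov→Data role (90 pts) — total 91+74+95+90 = 350 pts.
Row-greedy (each employee in turn takes its best remaining role) gives 336 pts, worse by 14.

Maximum total: 350 pts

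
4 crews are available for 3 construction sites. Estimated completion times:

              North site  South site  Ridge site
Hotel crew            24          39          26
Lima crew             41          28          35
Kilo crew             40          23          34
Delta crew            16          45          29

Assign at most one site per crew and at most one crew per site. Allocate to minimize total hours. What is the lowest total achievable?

Min total: 65 hours

Optimal: Delta crew→North site (16 hours), Kilo crew→South site (23 hours), Hotel crew→Ridge site (26 hours) — total 16+23+26 = 65 hours.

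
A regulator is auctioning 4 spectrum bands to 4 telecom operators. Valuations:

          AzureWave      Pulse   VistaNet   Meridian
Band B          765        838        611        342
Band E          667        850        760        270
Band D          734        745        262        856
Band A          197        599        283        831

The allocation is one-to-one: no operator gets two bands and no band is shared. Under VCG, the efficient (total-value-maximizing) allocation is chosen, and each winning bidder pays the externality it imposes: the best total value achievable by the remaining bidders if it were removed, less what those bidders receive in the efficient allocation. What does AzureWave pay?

Efficient allocation: AzureWave→Band D ($734M), Pulse→Band B ($838M), VistaNet→Band E ($760M), Meridian→Band A ($831M); total welfare W = $3163M.
AzureWave receives Band D at value $734M, so the others get W − 734 = $2429M.
Without AzureWave: best allocation of the remaining 3 bidders over all 4 bands is Pulse→Band B ($838M), VistaNet→Band E ($760M), Meridian→Band D ($856M), total $2454M.
VCG payment = (others' best without AzureWave) − (others' welfare with AzureWave) = 2454 − 2429 = $25M.

AzureWave pays $25M.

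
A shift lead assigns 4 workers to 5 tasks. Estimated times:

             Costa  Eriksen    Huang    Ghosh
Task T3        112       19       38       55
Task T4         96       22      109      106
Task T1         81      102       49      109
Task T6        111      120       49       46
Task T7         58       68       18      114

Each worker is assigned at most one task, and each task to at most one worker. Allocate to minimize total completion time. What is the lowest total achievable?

Minimum total: 164 min

Optimal: Costa→Task T1 (81 min), Eriksen→Task T3 (19 min), Huang→Task T7 (18 min), Ghosh→Task T6 (46 min) — total 81+19+18+46 = 164 min.
Row-greedy (each worker in turn takes its cheapest remaining task) gives 172 min, worse by 8.
Swapping Huang↔Eriksen (Huang→Task T3 38 min, Eriksen→Task T7 68 min) adds 69.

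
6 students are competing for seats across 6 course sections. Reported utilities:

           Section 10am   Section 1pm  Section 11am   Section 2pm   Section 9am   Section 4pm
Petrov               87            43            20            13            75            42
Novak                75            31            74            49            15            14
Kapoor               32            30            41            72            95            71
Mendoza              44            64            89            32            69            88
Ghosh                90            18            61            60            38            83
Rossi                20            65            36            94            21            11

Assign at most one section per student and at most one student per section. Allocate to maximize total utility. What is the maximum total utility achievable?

Maximum total: 497 points

Optimal: Petrov→Section 10am (87 points), Novak→Section 11am (74 points), Kapoor→Section 9am (95 points), Mendoza→Section 1pm (64 points), Ghosh→Section 4pm (83 points), Rossi→Section 2pm (94 points) — total 87+74+95+64+83+94 = 497 points.
Column-greedy (each section in turn goes to its best remaining student) gives 405 points, worse by 92.
Next-best assignment: Petrov→Section 1pm, Novak→Section 11am, Kapoor→Section 9am, Mendoza→Section 4pm, Ghosh→Section 10am, Rossi→Section 2pm = 484 points.
Swapping Ghosh↔Mendoza (Ghosh→Section 1pm 18 points, Mendoza→Section 4pm 88 points) loses 41.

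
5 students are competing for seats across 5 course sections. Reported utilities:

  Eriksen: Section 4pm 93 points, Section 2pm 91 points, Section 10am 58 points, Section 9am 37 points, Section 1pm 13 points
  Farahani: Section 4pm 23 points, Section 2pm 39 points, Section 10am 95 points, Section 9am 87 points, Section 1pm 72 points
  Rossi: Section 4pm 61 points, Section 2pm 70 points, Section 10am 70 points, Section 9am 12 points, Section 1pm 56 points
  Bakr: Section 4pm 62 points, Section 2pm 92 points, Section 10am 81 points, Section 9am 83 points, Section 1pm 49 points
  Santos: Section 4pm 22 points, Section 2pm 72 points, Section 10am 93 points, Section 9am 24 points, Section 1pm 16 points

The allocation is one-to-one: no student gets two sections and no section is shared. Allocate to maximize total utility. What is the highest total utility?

Maximum total: 421 points

Optimal: Eriksen→Section 4pm (93 points), Farahani→Section 9am (87 points), Rossi→Section 1pm (56 points), Bakr→Section 2pm (92 points), Santos→Section 10am (93 points) — total 93+87+56+92+93 = 421 points.
Max-entry greedy (repeatedly take the single best remaining cell) gives 360 points, worse by 61.
Next-best assignment: Eriksen→Section 4pm, Farahani→Section 1pm, Rossi→Section 2pm, Bakr→Section 9am, Santos→Section 10am = 411 points.
Checked against all permutations: 421 points is optimal.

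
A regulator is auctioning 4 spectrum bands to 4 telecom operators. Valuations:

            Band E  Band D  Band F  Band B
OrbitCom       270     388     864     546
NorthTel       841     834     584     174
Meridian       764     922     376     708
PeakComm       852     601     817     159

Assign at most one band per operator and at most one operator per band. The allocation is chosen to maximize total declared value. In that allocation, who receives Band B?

Treat this as an assignment problem: match each operator to one band.
Optimal: OrbitCom→Band F ($864M), NorthTel→Band D ($834M), Meridian→Band B ($708M), PeakComm→Band E ($852M) — total 864+834+708+852 = $3258M.
Next-best assignment: OrbitCom→Band B, NorthTel→Band E, Meridian→Band D, PeakComm→Band F = $3126M.
No other one-to-one assignment exceeds $3258M.
Meridian's own top band is Band D ($922M), but forcing Meridian→Band D and reassigning the rest optimally gives only $3126M — worse by 132.

Meridian receives Band B.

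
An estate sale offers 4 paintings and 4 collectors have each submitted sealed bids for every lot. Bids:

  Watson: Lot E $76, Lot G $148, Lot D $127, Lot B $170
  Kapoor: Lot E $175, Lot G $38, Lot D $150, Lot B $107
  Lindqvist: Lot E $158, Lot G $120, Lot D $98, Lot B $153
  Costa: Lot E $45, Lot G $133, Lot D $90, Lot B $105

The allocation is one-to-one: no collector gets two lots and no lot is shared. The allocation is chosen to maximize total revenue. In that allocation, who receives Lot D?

Kapoor receives Lot D.

Optimal: Watson→Lot B ($170), Kapoor→Lot D ($150), Lindqvist→Lot E ($158), Costa→Lot G ($133) — total 170+150+158+133 = $611.
No other one-to-one assignment exceeds $611.
Kapoor's own top lot is Lot E ($175), but forcing Kapoor→Lot E and reassigning the rest optimally gives only $588 — worse by 23.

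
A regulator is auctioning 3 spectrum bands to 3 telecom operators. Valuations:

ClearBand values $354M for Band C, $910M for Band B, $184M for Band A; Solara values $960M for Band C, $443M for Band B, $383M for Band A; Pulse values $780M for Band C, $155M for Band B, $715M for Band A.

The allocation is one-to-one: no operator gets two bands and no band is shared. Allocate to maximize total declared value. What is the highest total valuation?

Max total: $2585M

Optimal: ClearBand→Band B ($910M), Solara→Band C ($960M), Pulse→Band A ($715M) — total 910+960+715 = $2585M.
Next-best assignment: ClearBand→Band B, Solara→Band A, Pulse→Band C = $2073M.
Swapping ClearBand↔Solara (ClearBand→Band C $354M, Solara→Band B $443M) loses 1073.
Every other assignment is strictly worse.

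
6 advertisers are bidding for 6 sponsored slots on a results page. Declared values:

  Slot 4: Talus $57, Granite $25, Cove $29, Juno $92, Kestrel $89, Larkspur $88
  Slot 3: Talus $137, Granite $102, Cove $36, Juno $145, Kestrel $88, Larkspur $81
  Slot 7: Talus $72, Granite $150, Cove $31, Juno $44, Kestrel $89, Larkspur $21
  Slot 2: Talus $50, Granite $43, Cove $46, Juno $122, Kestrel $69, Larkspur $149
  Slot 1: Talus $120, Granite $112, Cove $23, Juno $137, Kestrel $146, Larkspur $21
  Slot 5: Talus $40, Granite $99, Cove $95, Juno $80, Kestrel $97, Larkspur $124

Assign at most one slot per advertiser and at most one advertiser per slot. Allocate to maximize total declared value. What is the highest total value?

Optimal: Talus→Slot 3 ($137), Granite→Slot 7 ($150), Cove→Slot 5 ($95), Juno→Slot 4 ($92), Kestrel→Slot 1 ($146), Larkspur→Slot 2 ($149) — total 137+150+95+92+146+149 = $769.
Max-entry greedy (repeatedly take the single best remaining cell) gives $742, worse by 27.
Next-best assignment: Talus→Slot 3, Granite→Slot 7, Cove→Slot 5, Juno→Slot 1, Kestrel→Slot 4, Larkspur→Slot 2 = $757.
No other one-to-one assignment exceeds $769.

Max total: $769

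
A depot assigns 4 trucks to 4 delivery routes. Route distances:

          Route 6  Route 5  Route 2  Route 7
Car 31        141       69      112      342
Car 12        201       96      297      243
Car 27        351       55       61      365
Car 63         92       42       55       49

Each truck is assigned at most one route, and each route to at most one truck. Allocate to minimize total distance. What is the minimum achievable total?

Min total: 347 km

Optimal: Car 31→Route 6 (141 km), Car 12→Route 5 (96 km), Car 27→Route 2 (61 km), Car 63→Route 7 (49 km) — total 141+96+61+49 = 347 km.
Min-entry greedy (repeatedly take the single cheapest remaining cell) gives 487 km, worse by 140.
Every other assignment is strictly worse.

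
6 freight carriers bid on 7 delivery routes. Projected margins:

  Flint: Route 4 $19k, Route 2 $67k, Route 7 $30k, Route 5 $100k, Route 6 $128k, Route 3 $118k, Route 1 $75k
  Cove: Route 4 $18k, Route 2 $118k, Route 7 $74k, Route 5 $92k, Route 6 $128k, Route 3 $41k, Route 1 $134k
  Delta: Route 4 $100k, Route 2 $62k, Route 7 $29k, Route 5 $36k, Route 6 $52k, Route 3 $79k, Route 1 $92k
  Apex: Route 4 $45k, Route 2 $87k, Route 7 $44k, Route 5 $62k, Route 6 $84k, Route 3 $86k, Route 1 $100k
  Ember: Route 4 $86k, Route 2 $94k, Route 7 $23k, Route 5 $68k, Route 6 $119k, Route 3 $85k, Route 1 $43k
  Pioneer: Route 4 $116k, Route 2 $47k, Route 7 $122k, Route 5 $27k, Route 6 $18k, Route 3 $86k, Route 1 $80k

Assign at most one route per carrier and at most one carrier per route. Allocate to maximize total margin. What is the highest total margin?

Maximum total: $680k

Optimal: Flint→Route 3 ($118k), Cove→Route 1 ($134k), Delta→Route 4 ($100k), Apex→Route 2 ($87k), Ember→Route 6 ($119k), Pioneer→Route 7 ($122k) — total 118+134+100+87+119+122 = $680k.
Max-entry greedy (repeatedly take the single best remaining cell) gives $664k, worse by 16.
No other one-to-one assignment exceeds $680k.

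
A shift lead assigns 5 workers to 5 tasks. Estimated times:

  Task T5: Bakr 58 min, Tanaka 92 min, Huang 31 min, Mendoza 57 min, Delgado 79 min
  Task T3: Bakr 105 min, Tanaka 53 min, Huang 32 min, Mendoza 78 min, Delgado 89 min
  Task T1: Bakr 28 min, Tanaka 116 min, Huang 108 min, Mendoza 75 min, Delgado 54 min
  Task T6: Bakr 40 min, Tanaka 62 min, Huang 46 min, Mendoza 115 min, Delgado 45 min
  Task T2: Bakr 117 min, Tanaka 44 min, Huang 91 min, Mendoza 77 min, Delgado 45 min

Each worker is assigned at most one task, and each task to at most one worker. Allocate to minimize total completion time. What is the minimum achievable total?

Optimal: Bakr→Task T1 (28 min), Tanaka→Task T2 (44 min), Huang→Task T3 (32 min), Mendoza→Task T5 (57 min), Delgado→Task T6 (45 min) — total 28+44+32+57+45 = 206 min.
Column-greedy (each task in turn goes to its cheapest remaining worker) gives 234 min, worse by 28.
Next-best assignment: Bakr→Task T1, Tanaka→Task T6, Huang→Task T3, Mendoza→Task T5, Delgado→Task T2 = 224 min.
Swapping Delgado↔Huang (Delgado→Task T3 89 min, Huang→Task T6 46 min) adds 58.
No other one-to-one assignment undercuts 206 min.

Min total: 206 min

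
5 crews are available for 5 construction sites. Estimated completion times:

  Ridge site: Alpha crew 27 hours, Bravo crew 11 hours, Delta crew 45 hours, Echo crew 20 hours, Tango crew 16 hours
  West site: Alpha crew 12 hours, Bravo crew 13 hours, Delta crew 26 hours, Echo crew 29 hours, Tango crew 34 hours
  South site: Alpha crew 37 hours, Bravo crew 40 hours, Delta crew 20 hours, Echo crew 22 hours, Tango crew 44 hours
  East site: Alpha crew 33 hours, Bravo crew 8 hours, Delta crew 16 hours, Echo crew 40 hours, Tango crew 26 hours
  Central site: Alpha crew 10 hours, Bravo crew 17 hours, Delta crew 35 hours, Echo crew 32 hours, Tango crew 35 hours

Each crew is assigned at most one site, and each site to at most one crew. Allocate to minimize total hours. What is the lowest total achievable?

Minimum total: 77 hours

Optimal: Alpha crew→Central site (10 hours), Bravo crew→West site (13 hours), Delta crew→East site (16 hours), Echo crew→South site (22 hours), Tango crew→Ridge site (16 hours) — total 10+13+16+22+16 = 77 hours.
Min-entry greedy (repeatedly take the single cheapest remaining cell) gives 83 hours, worse by 6.
Next-best assignment: Alpha crew→Central site, Bravo crew→East site, Delta crew→West site, Echo crew→South site, Tango crew→Ridge site = 82 hours.
Swapping Tango crew↔Delta crew (Tango crew→East site 26 hours, Delta crew→Ridge site 45 hours) adds 39.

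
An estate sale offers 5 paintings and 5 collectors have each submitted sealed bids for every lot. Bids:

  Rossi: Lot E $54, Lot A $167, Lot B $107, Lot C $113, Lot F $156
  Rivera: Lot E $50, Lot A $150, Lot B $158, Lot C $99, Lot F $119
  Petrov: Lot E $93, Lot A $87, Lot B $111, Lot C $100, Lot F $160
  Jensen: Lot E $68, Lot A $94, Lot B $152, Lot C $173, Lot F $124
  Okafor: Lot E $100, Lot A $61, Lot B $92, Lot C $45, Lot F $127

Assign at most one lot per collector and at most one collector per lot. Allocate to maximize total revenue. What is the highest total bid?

Maximum total: $758

Optimal: Rossi→Lot A ($167), Rivera→Lot B ($158), Petrov→Lot F ($160), Jensen→Lot C ($173), Okafor→Lot E ($100) — total 167+158+160+173+100 = $758.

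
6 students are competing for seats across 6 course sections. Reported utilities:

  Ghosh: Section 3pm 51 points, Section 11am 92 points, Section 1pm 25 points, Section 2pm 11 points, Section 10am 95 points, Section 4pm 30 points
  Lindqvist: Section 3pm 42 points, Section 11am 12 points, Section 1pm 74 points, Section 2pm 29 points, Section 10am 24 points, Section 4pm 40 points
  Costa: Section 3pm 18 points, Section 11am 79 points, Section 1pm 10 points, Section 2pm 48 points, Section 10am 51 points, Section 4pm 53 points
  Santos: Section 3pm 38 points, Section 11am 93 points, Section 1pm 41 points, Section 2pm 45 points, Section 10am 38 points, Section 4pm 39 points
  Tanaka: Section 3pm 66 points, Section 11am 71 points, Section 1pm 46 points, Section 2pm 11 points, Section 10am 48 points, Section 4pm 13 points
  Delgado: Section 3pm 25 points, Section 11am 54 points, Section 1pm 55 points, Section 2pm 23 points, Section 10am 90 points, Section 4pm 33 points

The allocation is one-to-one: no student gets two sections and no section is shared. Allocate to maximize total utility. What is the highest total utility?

This is the linear assignment problem.
Optimal: Ghosh→Section 11am (92 points), Lindqvist→Section 1pm (74 points), Costa→Section 4pm (53 points), Santos→Section 2pm (45 points), Tanaka→Section 3pm (66 points), Delgado→Section 10am (90 points) — total 92+74+53+45+66+90 = 420 points.
Row-greedy (each student in turn takes its best remaining section) gives 392 points, worse by 28.
Next-best assignment: Ghosh→Section 11am, Lindqvist→Section 1pm, Costa→Section 2pm, Santos→Section 4pm, Tanaka→Section 3pm, Delgado→Section 10am = 409 points.

Maximum total: 420 points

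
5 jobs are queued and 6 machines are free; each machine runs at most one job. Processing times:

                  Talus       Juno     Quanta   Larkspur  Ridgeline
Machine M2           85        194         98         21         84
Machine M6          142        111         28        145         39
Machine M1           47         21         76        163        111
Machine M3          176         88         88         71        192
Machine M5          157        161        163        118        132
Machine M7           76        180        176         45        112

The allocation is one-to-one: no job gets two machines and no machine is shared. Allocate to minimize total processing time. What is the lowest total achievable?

Treat this as an assignment problem: match each job to one machine.
Optimal: Talus→Machine M7 (76 min), Juno→Machine M1 (21 min), Quanta→Machine M3 (88 min), Larkspur→Machine M2 (21 min), Ridgeline→Machine M6 (39 min) — total 76+21+88+21+39 = 245 min.
Column-greedy (each machine in turn goes to its cheapest remaining job) gives 378 min, worse by 133.
Next-best assignment: Talus→Machine M2, Juno→Machine M1, Quanta→Machine M3, Larkspur→Machine M7, Ridgeline→Machine M6 = 278 min.
Swapping Ridgeline↔Talus (Ridgeline→Machine M7 112 min, Talus→Machine M6 142 min) adds 139.
Every other assignment is strictly worse.

Min total: 245 min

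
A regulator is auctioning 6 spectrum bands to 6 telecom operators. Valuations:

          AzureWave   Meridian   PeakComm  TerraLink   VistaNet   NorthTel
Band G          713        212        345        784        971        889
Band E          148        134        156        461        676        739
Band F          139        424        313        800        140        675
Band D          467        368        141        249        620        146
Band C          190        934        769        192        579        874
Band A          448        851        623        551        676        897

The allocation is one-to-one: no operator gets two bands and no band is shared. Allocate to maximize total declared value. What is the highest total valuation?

Treat this as an assignment problem: match each operator to one band.
Optimal: AzureWave→Band D ($467M), Meridian→Band A ($851M), PeakComm→Band C ($769M), TerraLink→Band F ($800M), VistaNet→Band G ($971M), NorthTel→Band E ($739M) — total 467+851+769+800+971+739 = $4597M.
Swapping Meridian↔AzureWave (Meridian→Band D $368M, AzureWave→Band A $448M) loses 502.

Max total: $4597M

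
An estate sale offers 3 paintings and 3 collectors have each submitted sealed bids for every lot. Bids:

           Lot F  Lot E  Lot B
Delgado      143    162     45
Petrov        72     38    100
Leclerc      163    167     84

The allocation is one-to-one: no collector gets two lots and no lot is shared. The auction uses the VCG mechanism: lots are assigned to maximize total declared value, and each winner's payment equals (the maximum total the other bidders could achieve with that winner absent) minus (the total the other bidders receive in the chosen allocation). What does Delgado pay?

Efficient allocation: Delgado→Lot E ($162), Petrov→Lot B ($100), Leclerc→Lot F ($163); total welfare W = $425.
Delgado receives Lot E at value $162, so the others get W − 162 = $263.
Without Delgado: best allocation of the remaining 2 bidders over all 3 lots is Petrov→Lot B ($100), Leclerc→Lot E ($167), total $267.
VCG payment = (others' best without Delgado) − (others' welfare with Delgado) = 267 − 263 = $4.

Delgado pays $4.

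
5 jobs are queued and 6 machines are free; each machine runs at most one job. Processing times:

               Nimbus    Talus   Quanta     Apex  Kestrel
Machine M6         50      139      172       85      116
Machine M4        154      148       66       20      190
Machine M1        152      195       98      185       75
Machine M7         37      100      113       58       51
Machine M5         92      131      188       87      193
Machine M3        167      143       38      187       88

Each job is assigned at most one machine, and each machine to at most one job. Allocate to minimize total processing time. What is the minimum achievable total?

Minimum total: 283 min

Optimal: Nimbus→Machine M6 (50 min), Talus→Machine M7 (100 min), Quanta→Machine M3 (38 min), Apex→Machine M4 (20 min), Kestrel→Machine M1 (75 min) — total 50+100+38+20+75 = 283 min.
Min-entry greedy (repeatedly take the single cheapest remaining cell) gives 301 min, worse by 18.
Next-best assignment: Nimbus→Machine M6, Talus→Machine M5, Quanta→Machine M3, Apex→Machine M4, Kestrel→Machine M7 = 290 min.
Swapping Talus↔Nimbus (Talus→Machine M6 139 min, Nimbus→Machine M7 37 min) adds 26.
Every other assignment is strictly worse.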